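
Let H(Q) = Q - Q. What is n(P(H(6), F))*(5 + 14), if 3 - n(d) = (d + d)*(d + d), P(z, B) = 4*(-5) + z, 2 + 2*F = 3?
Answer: -30343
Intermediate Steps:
H(Q) = 0
F = 1/2 (F = -1 + (1/2)*3 = -1 + 3/2 = 1/2 ≈ 0.50000)
P(z, B) = -20 + z
n(d) = 3 - 4*d**2 (n(d) = 3 - (d + d)*(d + d) = 3 - 2*d*2*d = 3 - 4*d**2)
n(P(H(6), F))*(5 + 14) = (3 - 4*(-20 + 0)**2)*(5 + 14) = (3 - 4*(-20)**2)*19 = (3 - 4*400)*19 = (3 - 1600)*19 = -1597*19 = -30343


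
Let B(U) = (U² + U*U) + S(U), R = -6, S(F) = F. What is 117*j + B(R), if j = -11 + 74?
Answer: 7437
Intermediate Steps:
j = 63
B(U) = U + 2*U² (B(U) = (U² + U*U) + U = (U² + U²) + U = 2*U² + U = U + 2*U²)
117*j + B(R) = 117*63 - 6*(1 + 2*(-6)) = 7371 - 6*(1 - 12) = 7371 - 6*(-11) = 7371 + 66 = 7437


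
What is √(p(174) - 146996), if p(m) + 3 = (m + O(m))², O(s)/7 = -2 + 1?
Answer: I*√119110 ≈ 345.12*I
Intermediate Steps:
O(s) = -7 (O(s) = 7*(-2 + 1) = 7*(-1) = -7)
p(m) = -3 + (-7 + m)² (p(m) = -3 + (m - 7)² = -3 + (-7 + m)²)
√(p(174) - 146996) = √((-3 + (-7 + 174)²) - 146996) = √((-3 + 167²) - 146996) = √((-3 + 27889) - 146996) = √(27886 - 146996) = √(-119110) = I*√119110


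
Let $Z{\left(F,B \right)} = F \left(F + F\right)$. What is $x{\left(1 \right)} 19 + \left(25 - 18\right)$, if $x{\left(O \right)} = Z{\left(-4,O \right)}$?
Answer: $615$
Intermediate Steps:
$Z{\left(F,B \right)} = 2 F^{2}$ ($Z{\left(F,B \right)} = F 2 F = 2 F^{2}$)
$x{\left(O \right)} = 32$ ($x{\left(O \right)} = 2 \left(-4\right)^{2} = 2 \cdot 16 = 32$)
$x{\left(1 \right)} 19 + \left(25 - 18\right) = 32 \cdot 19 + \left(25 - 18\right) = 608 + \left(25 - 18\right) = 608 + 7 = 615$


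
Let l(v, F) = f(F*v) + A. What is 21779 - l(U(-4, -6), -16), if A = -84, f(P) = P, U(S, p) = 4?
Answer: 21927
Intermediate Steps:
l(v, F) = -84 + F*v (l(v, F) = F*v - 84 = -84 + F*v)
21779 - l(U(-4, -6), -16) = 21779 - (-84 - 16*4) = 21779 - (-84 - 64) = 21779 - 1*(-148) = 21779 + 148 = 21927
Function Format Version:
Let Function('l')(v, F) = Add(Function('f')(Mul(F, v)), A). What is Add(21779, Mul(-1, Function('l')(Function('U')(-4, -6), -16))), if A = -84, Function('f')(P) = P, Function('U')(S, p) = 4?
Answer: 21927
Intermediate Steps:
Function('l')(v, F) = Add(-84, Mul(F, v)) (Function('l')(v, F) = Add(Mul(F, v), -84) = Add(-84, Mul(F, v)))
Add(21779, Mul(-1, Function('l')(Function('U')(-4, -6), -16))) = Add(21779, Mul(-1, Add(-84, Mul(-16, 4)))) = Add(21779, Mul(-1, Add(-84, -64))) = Add(21779, Mul(-1, -148)) = Add(21779, 148) = 21927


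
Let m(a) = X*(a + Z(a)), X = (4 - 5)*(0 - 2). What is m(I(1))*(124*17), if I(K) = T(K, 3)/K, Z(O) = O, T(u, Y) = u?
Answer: 8432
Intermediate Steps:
X = 2 (X = -1*(-2) = 2)
I(K) = 1 (I(K) = K/K = 1)
m(a) = 4*a (m(a) = 2*(a + a) = 2*(2*a) = 4*a)
m(I(1))*(124*17) = (4*1)*(124*17) = 4*2108 = 8432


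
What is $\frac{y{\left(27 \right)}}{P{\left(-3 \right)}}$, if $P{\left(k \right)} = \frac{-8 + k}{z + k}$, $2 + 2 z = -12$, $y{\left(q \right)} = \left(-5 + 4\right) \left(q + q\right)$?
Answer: $- \frac{540}{11} \approx -49.091$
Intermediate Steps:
$y{\left(q \right)} = - 2 q$
$z = -7$ ($z = -1 + \frac{1}{2} \left(-12\right) = -1 - 6 = -7$)
$P{\left(k \right)} = \frac{-8 + k}{-7 + k}$
$\frac{y{\left(27 \right)}}{P{\left(-3 \right)}} = \frac{\left(-2\right) 27}{\frac{1}{-7 - 3} \left(-8 - 3\right)} = - \frac{54}{\frac{1}{-10} \left(-11\right)} = - \frac{54}{\left(- \frac{1}{10}\right) \left(-11\right)} = - \frac{54}{\frac{11}{10}} = \left(-54\right) \frac{10}{11} = - \frac{540}{11}$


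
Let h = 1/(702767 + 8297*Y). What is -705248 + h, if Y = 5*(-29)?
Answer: -352834163905/500298 ≈ -7.0525e+5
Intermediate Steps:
Y = -145
h = -1/500298 (h = 1/(702767 + 8297*(-145)) = 1/(702767 - 1203065) = 1/(-500298) = -1/500298 ≈ -1.9988e-6)
-705248 + h = -705248 - 1/500298 = -352834163905/500298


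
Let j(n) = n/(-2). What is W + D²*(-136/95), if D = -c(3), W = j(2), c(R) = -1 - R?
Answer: -2271/95 ≈ -23.905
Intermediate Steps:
j(n) = -n/2 (j(n) = n*(-½) = -n/2)
W = -1 (W = -½*2 = -1)
D = 4 (D = -(-1 - 1*3) = -(-1 - 3) = -1*(-4) = 4)
W + D²*(-136/95) = -1 + 4²*(-136/95) = -1 + 16*(-136*1/95) = -1 + 16*(-136/95) = -1 - 2176/95 = -2271/95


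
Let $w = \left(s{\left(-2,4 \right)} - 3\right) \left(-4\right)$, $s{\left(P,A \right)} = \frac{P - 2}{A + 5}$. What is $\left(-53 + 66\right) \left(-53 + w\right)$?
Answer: $- \frac{4589}{9} \approx -509.89$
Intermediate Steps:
$s{\left(P,A \right)} = \frac{-2 + P}{5 + A}$
$w = \frac{124}{9}$ ($w = \left(\frac{-2 - 2}{5 + 4} - 3\right) \left(-4\right) = \left(\frac{1}{9} \left(-4\right) - 3\right) \left(-4\right) = \left(- \frac{4}{9} - 3\right) \left(-4\right) = \left(- \frac{31}{9}\right) \left(-4\right) = \frac{124}{9} \approx 13.778$)
$\left(-53 + 66\right) \left(-53 + w\right) = \left(-53 + 66\right) \left(-53 + \frac{124}{9}\right) = 13 \left(- \frac{353}{9}\right) = - \frac{4589}{9}$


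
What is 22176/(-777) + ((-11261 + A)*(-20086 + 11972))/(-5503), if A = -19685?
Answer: -9296357396/203611 ≈ -45657.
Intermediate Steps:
22176/(-777) + ((-11261 + A)*(-20086 + 11972))/(-5503) = 22176/(-777) + ((-11261 - 19685)*(-20086 + 11972))/(-5503) = 22176*(-1/777) - 30946*(-8114)*(-1/5503) = -1056/37 + 251095844*(-1/5503) = -1056/37 - 251095844/5503 = -9296357396/203611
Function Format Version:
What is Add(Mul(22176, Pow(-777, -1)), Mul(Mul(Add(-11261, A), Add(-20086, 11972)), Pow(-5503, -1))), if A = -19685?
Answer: Rational(-9296357396, 203611) ≈ -45657.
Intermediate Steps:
Add(Mul(22176, Pow(-777, -1)), Mul(Mul(Add(-11261, A), Add(-20086, 11972)), Pow(-5503, -1))) = Add(Mul(22176, Pow(-777, -1)), Mul(Mul(Add(-11261, -19685), Add(-20086, 11972)), Pow(-5503, -1))) = Add(Mul(22176, Rational(-1, 777)), Mul(Mul(-30946, -8114), Rational(-1, 5503))) = Add(Rational(-1056, 37), Mul(251095844, Rational(-1, 5503))) = Add(Rational(-1056, 37), Rational(-251095844, 5503)) = Rational(-9296357396, 203611)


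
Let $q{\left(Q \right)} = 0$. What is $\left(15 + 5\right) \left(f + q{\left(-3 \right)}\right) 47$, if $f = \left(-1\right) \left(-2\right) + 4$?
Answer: $5640$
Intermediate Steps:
$f = 6$ ($f = 2 + 4 = 6$)
$\left(15 + 5\right) \left(f + q{\left(-3 \right)}\right) 47 = \left(15 + 5\right) \left(6 + 0\right) 47 = 20 \cdot 6 \cdot 47 = 120 \cdot 47 = 5640$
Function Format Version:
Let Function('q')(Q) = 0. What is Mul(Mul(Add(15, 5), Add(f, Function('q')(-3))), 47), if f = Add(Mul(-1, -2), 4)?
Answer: 5640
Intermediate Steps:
f = 6 (f = Add(2, 4) = 6)
Mul(Mul(Add(15, 5), Add(f, Function('q')(-3))), 47) = Mul(Mul(Add(15, 5), Add(6, 0)), 47) = Mul(Mul(20, 6), 47) = Mul(120, 47) = 5640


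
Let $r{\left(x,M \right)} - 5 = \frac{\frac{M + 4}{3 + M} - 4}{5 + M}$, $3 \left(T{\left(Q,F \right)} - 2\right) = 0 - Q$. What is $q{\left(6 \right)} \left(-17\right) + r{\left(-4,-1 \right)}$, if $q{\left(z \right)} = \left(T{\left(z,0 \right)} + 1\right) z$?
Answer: $- \frac{781}{8} \approx -97.625$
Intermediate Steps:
$T{\left(Q,F \right)} = 2 - \frac{Q}{3}$ ($T{\left(Q,F \right)} = 2 + \frac{0 - Q}{3} = 2 + \frac{\left(-1\right) Q}{3} = 2 - \frac{Q}{3}$)
$q{\left(z \right)} = z \left(3 - \frac{z}{3}\right)$ ($q{\left(z \right)} = \left(\left(2 - \frac{z}{3}\right) + 1\right) z = \left(3 - \frac{z}{3}\right) z = z \left(3 - \frac{z}{3}\right)$)
$r{\left(x,M \right)} = 5 + \frac{-4 + \frac{4 + M}{3 + M}}{5 + M}$ ($r{\left(x,M \right)} = 5 + \frac{\frac{M + 4}{3 + M} - 4}{5 + M} = 5 + \frac{\frac{4 + M}{3 + M} - 4}{5 + M} = 5 + \frac{-4 + \frac{4 + M}{3 + M}}{5 + M}$)
$q{\left(6 \right)} \left(-17\right) + r{\left(-4,-1 \right)} = \frac{1}{3} \cdot 6 \left(9 - 6\right) \left(-17\right) + \frac{67 + 5 \left(-1\right)^{2} + 37 \left(-1\right)}{15 + \left(-1\right)^{2} + 8 \left(-1\right)} = \frac{1}{3} \cdot 6 \left(9 - 6\right) \left(-17\right) + \frac{67 + 5 \cdot 1 - 37}{15 + 1 - 8} = \frac{1}{3} \cdot 6 \cdot 3 \left(-17\right) + \frac{67 + 5 - 37}{8} = 6 \left(-17\right) + \frac{1}{8} \cdot 35 = -102 + \frac{35}{8} = - \frac{781}{8}$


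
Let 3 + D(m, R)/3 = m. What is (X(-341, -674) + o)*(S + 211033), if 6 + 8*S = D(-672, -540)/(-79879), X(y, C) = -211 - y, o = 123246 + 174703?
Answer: 40197849769147753/639032 ≈ 6.2904e+10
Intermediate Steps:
D(m, R) = -9 + 3*m
o = 297949
S = -477249/639032 (S = -3/4 + ((-9 + 3*(-672))/(-79879))/8 = -3/4 + ((-9 - 2016)*(-1/79879))/8 = -3/4 + (-2025*(-1/79879))/8 = -3/4 + (1/8)*(2025/79879) = -3/4 + 2025/639032 = -477249/639032 ≈ -0.74683)
(X(-341, -674) + o)*(S + 211033) = ((-211 - 1*(-341)) + 297949)*(-477249/639032 + 211033) = ((-211 + 341) + 297949)*(134856362807/639032) = (130 + 297949)*(134856362807/639032) = 298079*(134856362807/639032) = 40197849769147753/639032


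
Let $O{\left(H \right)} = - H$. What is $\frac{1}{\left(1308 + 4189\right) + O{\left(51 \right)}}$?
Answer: $\frac{1}{5446} \approx 0.00018362$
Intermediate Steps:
$\frac{1}{\left(1308 + 4189\right) + O{\left(51 \right)}} = \frac{1}{\left(1308 + 4189\right) - 51} = \frac{1}{5497 - 51} = \frac{1}{5446}$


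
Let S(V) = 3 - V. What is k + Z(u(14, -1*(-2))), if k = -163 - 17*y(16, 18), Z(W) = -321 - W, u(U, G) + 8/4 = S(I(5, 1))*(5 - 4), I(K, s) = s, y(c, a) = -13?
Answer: -263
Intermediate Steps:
u(U, G) = 0 (u(U, G) = -2 + (3 - 1*1)*(5 - 4) = -2 + (3 - 1)*1 = -2 + 2*1 = -2 + 2 = 0)
k = 58 (k = -163 - 17*(-13) = -163 + 221 = 58)
k + Z(u(14, -1*(-2))) = 58 + (-321 - 1*0) = 58 + (-321 + 0) = 58 - 321 = -263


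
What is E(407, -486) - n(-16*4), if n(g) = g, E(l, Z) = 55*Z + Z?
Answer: -27152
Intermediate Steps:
E(l, Z) = 56*Z
E(407, -486) - n(-16*4) = 56*(-486) - (-16)*4 = -27216 - 1*(-64) = -27216 + 64 = -27152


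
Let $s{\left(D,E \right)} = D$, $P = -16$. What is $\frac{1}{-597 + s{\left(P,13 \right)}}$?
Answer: $- \frac{1}{613} \approx -0.0016313$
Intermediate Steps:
$\frac{1}{-597 + s{\left(P,13 \right)}} = \frac{1}{-597 - 16} = \frac{1}{-613} = - \frac{1}{613}$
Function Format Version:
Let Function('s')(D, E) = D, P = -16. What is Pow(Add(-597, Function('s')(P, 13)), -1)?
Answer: Rational(-1, 613) ≈ -0.0016313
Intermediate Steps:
Pow(Add(-597, Function('s')(P, 13)), -1) = Pow(Add(-597, -16), -1) = Pow(-613, -1) = Rational(-1, 613)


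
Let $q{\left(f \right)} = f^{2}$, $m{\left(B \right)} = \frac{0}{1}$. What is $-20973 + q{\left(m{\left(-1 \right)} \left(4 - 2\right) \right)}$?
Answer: $-20973$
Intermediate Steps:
$m{\left(B \right)} = 0$ ($m{\left(B \right)} = 0 \cdot 1 = 0$)
$-20973 + q{\left(m{\left(-1 \right)} \left(4 - 2\right) \right)} = -20973 + \left(0 \left(4 - 2\right)\right)^{2} = -20973 + \left(0 \cdot 2\right)^{2} = -20973 + 0^{2} = -20973 + 0 = -20973$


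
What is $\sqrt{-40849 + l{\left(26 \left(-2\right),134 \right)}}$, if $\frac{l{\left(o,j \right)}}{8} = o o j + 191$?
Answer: $\sqrt{2859367} \approx 1691.0$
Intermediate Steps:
$l{\left(o,j \right)} = 1528 + 8 j o^{2}$ ($l{\left(o,j \right)} = 8 \left(o o j + 191\right) = 8 \left(o^{2} j + 191\right) = 8 \left(j o^{2} + 191\right) = 8 \left(191 + j o^{2}\right) = 1528 + 8 j o^{2}$)
$\sqrt{-40849 + l{\left(26 \left(-2\right),134 \right)}} = \sqrt{-40849 + \left(1528 + 8 \cdot 134 \left(26 \left(-2\right)\right)^{2}\right)} = \sqrt{-40849 + \left(1528 + 8 \cdot 134 \left(-52\right)^{2}\right)} = \sqrt{-40849 + \left(1528 + 8 \cdot 134 \cdot 2704\right)} = \sqrt{-40849 + \left(1528 + 2898688\right)} = \sqrt{-40849 + 2900216} = \sqrt{2859367}$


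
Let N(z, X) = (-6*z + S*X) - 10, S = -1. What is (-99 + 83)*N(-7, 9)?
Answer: -368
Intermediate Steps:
N(z, X) = -10 - X - 6*z (N(z, X) = (-6*z - X) - 10 = (-X - 6*z) - 10 = -10 - X - 6*z)
(-99 + 83)*N(-7, 9) = (-99 + 83)*(-10 - 1*9 - 6*(-7)) = -16*(-10 - 9 + 42) = -16*23 = -368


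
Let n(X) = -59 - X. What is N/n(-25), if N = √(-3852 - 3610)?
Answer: -I*√7462/34 ≈ -2.5407*I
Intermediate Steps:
N = I*√7462 (N = √(-7462) = I*√7462 ≈ 86.383*I)
N/n(-25) = (I*√7462)/(-59 - 1*(-25)) = (I*√7462)/(-59 + 25) = (I*√7462)/(-34) = (I*√7462)*(-1/34) = -I*√7462/34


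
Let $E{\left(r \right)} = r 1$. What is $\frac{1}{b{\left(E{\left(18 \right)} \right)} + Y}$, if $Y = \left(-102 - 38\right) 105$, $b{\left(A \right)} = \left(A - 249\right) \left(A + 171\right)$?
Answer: $- \frac{1}{58359} \approx -1.7135 \cdot 10^{-5}$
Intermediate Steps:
$E{\left(r \right)} = r$
$b{\left(A \right)} = \left(-249 + A\right) \left(171 + A\right)$
$Y = -14700$ ($Y = \left(-140\right) 105 = -14700$)
$\frac{1}{b{\left(E{\left(18 \right)} \right)} + Y} = \frac{1}{\left(-42579 + 18^{2} - 1404\right) - 14700} = \frac{1}{\left(-42579 + 324 - 1404\right) - 14700} = \frac{1}{-43659 - 14700} = \frac{1}{-58359} = - \frac{1}{58359}$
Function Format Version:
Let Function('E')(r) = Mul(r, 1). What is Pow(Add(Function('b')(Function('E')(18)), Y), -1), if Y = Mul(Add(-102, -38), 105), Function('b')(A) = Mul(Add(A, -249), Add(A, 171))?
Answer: Rational(-1, 58359) ≈ -1.7135e-5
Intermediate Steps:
Function('E')(r) = r
Function('b')(A) = Mul(Add(-249, A), Add(171, A))
Y = -14700 (Y = Mul(-140, 105) = -14700)
Pow(Add(Function('b')(Function('E')(18)), Y), -1) = Pow(Add(Add(-42579, Pow(18, 2), Mul(-78, 18)), -14700), -1) = Pow(Add(Add(-42579, 324, -1404), -14700), -1) = Pow(Add(-43659, -14700), -1) = Pow(-58359, -1) = Rational(-1, 58359)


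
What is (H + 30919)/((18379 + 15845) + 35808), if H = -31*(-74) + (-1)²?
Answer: 16607/35016 ≈ 0.47427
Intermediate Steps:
H = 2295 (H = 2294 + 1 = 2295)
(H + 30919)/((18379 + 15845) + 35808) = (2295 + 30919)/((18379 + 15845) + 35808) = 33214/(34224 + 35808) = 33214/70032 = 33214*(1/70032) = 16607/35016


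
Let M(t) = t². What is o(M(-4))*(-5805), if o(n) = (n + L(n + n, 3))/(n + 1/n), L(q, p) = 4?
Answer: -1857600/257 ≈ -7228.0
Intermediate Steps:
o(n) = (4 + n)/(n + 1/n) (o(n) = (n + 4)/(n + 1/n) = (4 + n)/(n + 1/n))
o(M(-4))*(-5805) = ((-4)²*(4 + (-4)²)/(1 + ((-4)²)²))*(-5805) = (16*(4 + 16)/(1 + 16²))*(-5805) = (16*20/(1 + 256))*(-5805) = (16*20/257)*(-5805) = (16*(1/257)*20)*(-5805) = (320/257)*(-5805) = -1857600/257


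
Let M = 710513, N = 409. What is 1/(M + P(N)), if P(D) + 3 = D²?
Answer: 1/877791 ≈ 1.1392e-6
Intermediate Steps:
P(D) = -3 + D²
1/(M + P(N)) = 1/(710513 + (-3 + 409²)) = 1/(710513 + (-3 + 167281)) = 1/(710513 + 167278) = 1/877791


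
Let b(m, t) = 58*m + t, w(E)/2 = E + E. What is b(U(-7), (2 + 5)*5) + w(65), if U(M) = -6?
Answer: -53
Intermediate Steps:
w(E) = 4*E (w(E) = 2*(E + E) = 2*(2*E) = 4*E)
b(m, t) = t + 58*m
b(U(-7), (2 + 5)*5) + w(65) = ((2 + 5)*5 + 58*(-6)) + 4*65 = (7*5 - 348) + 260 = (35 - 348) + 260 = -313 + 260 = -53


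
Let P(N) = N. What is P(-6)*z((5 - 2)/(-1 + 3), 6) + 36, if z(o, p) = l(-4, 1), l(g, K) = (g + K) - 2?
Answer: 66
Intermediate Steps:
l(g, K) = -2 + K + g (l(g, K) = (K + g) - 2 = -2 + K + g)
z(o, p) = -5 (z(o, p) = -2 + 1 - 4 = -5)
P(-6)*z((5 - 2)/(-1 + 3), 6) + 36 = -6*(-5) + 36 = 30 + 36 = 66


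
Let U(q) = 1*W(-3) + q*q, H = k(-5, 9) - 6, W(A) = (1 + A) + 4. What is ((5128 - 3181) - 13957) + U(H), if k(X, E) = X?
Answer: -11887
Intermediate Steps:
W(A) = 5 + A
H = -11 (H = -5 - 6 = -11)
U(q) = 2 + q² (U(q) = 1*(5 - 3) + q*q = 1*2 + q² = 2 + q²)
((5128 - 3181) - 13957) + U(H) = ((5128 - 3181) - 13957) + (2 + (-11)²) = (1947 - 13957) + (2 + 121) = -12010 + 123 = -11887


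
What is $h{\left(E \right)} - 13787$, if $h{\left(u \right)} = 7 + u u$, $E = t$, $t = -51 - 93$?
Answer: $6956$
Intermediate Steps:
$t = -144$
$E = -144$
$h{\left(u \right)} = 7 + u^{2}$
$h{\left(E \right)} - 13787 = \left(7 + \left(-144\right)^{2}\right) - 13787 = \left(7 + 20736\right) - 13787 = 20743 - 13787 = 6956$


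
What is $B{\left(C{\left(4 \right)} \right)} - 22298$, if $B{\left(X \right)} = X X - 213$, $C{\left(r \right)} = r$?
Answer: $-22495$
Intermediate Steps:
$B{\left(X \right)} = -213 + X^{2}$ ($B{\left(X \right)} = X^{2} - 213 = -213 + X^{2}$)
$B{\left(C{\left(4 \right)} \right)} - 22298 = \left(-213 + 4^{2}\right) - 22298 = \left(-213 + 16\right) - 22298 = -197 - 22298 = -22495$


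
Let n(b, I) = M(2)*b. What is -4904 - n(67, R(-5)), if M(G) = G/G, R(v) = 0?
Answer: -4971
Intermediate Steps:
M(G) = 1
n(b, I) = b (n(b, I) = 1*b = b)
-4904 - n(67, R(-5)) = -4904 - 1*67 = -4904 - 67 = -4971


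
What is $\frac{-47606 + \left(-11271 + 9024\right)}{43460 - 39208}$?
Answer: $- \frac{49853}{4252} \approx -11.725$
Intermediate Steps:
$\frac{-47606 + \left(-11271 + 9024\right)}{43460 - 39208} = \frac{-47606 - 2247}{4252} = \left(-49853\right) \frac{1}{4252} = - \frac{49853}{4252}$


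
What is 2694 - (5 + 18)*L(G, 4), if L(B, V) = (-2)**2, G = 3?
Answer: 2602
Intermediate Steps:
L(B, V) = 4
2694 - (5 + 18)*L(G, 4) = 2694 - (5 + 18)*4 = 2694 - 23*4 = 2694 - 1*92 = 2694 - 92 = 2602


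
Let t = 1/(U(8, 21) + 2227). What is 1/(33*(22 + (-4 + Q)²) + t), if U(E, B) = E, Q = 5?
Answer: 2235/1696366 ≈ 0.0013175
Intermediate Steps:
t = 1/2235 (t = 1/(8 + 2227) = 1/2235 ≈ 0.00044743)
1/(33*(22 + (-4 + Q)²) + t) = 1/(33*(22 + (-4 + 5)²) + 1/2235) = 1/(33*(22 + 1²) + 1/2235) = 1/(33*(22 + 1) + 1/2235) = 1/(33*23 + 1/2235) = 1/(759 + 1/2235) = 1/(1696366/2235) = 2235/1696366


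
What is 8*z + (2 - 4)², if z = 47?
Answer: 380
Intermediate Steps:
8*z + (2 - 4)² = 8*47 + (2 - 4)² = 376 + (-2)² = 376 + 4 = 380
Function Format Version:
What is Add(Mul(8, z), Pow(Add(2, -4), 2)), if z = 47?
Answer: 380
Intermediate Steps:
Add(Mul(8, z), Pow(Add(2, -4), 2)) = Add(Mul(8, 47), Pow(Add(2, -4), 2)) = Add(376, Pow(-2, 2)) = Add(376, 4) = 380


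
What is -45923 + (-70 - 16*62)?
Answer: -46985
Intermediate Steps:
-45923 + (-70 - 16*62) = -45923 + (-70 - 992) = -45923 - 1062 = -46985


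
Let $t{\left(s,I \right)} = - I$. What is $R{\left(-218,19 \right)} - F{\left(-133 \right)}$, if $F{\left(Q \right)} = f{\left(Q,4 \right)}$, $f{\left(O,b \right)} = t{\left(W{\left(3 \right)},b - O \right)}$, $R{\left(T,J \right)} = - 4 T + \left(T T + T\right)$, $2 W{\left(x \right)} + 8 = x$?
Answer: $48315$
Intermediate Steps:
$W{\left(x \right)} = -4 + \frac{x}{2}$
$R{\left(T,J \right)} = T^{2} - 3 T$ ($R{\left(T,J \right)} = - 4 T + \left(T^{2} + T\right) = - 4 T + \left(T + T^{2}\right) = T^{2} - 3 T$)
$f{\left(O,b \right)} = O - b$ ($f{\left(O,b \right)} = - (b - O) = O - b$)
$F{\left(Q \right)} = -4 + Q$ ($F{\left(Q \right)} = Q - 4 = -4 + Q$)
$R{\left(-218,19 \right)} - F{\left(-133 \right)} = - 218 \left(-3 - 218\right) - \left(-4 - 133\right) = \left(-218\right) \left(-221\right) - -137 = 48178 + 137 = 48315$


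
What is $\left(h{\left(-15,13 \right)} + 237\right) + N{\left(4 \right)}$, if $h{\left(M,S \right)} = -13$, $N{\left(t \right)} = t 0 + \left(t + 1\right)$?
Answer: $229$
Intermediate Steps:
$N{\left(t \right)} = 1 + t$ ($N{\left(t \right)} = 0 + \left(1 + t\right) = 1 + t$)
$\left(h{\left(-15,13 \right)} + 237\right) + N{\left(4 \right)} = \left(-13 + 237\right) + \left(1 + 4\right) = 224 + 5 = 229$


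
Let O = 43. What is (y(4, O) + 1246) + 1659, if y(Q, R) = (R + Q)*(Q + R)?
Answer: 5114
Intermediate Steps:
y(Q, R) = (Q + R)² (y(Q, R) = (Q + R)*(Q + R) = (Q + R)²)
(y(4, O) + 1246) + 1659 = ((4 + 43)² + 1246) + 1659 = (47² + 1246) + 1659 = (2209 + 1246) + 1659 = 3455 + 1659 = 5114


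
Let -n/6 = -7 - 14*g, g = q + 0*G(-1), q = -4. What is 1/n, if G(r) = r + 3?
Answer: -1/294 ≈ -0.0034014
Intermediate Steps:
G(r) = 3 + r
g = -4 (g = -4 + 0*(3 - 1) = -4 + 0*2 = -4 + 0 = -4)
n = -294 (n = -6*(-7 - 14*(-4)) = -6*(-7 + 56) = -6*49 = -294)
1/n = 1/(-294) = -1/294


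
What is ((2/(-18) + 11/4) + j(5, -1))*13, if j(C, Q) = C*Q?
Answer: -1105/36 ≈ -30.694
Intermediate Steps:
((2/(-18) + 11/4) + j(5, -1))*13 = ((2/(-18) + 11/4) + 5*(-1))*13 = ((2*(-1/18) + 11*(1/4)) - 5)*13 = ((-1/9 + 11/4) - 5)*13 = (95/36 - 5)*13 = -85/36*13 = -1105/36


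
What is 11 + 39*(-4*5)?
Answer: -769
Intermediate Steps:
11 + 39*(-4*5) = 11 + 39*(-20) = 11 - 780 = -769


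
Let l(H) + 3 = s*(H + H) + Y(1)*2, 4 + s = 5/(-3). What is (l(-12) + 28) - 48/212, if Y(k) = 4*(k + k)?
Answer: 9369/53 ≈ 176.77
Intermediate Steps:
s = -17/3 (s = -4 + 5/(-3) = -4 + 5*(-⅓) = -4 - 5/3 = -17/3 ≈ -5.6667)
Y(k) = 8*k (Y(k) = 4*(2*k) = 8*k)
l(H) = 13 - 34*H/3 (l(H) = -3 + (-17*(H + H)/3 + (8*1)*2) = -3 + (-34*H/3 + 8*2) = -3 + (-34*H/3 + 16) = -3 + (16 - 34*H/3) = 13 - 34*H/3)
(l(-12) + 28) - 48/212 = ((13 - 34/3*(-12)) + 28) - 48/212 = ((13 + 136) + 28) - 48*1/212 = (149 + 28) - 12/53 = 177 - 12/53 = 9369/53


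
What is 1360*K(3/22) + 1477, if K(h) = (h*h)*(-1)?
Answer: 175657/121 ≈ 1451.7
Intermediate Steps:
K(h) = -h² (K(h) = h²*(-1) = -h²)
1360*K(3/22) + 1477 = 1360*(-(3/22)²) + 1477 = 1360*(-1*9/484) + 1477 = 1360*(-9/484) + 1477 = -3060/121 + 1477 = 175657/121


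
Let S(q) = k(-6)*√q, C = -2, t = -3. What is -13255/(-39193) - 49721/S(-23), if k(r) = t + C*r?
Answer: 1205/3563 + 49721*I*√23/207 ≈ 0.3382 + 1151.9*I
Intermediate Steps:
k(r) = -3 - 2*r
S(q) = 9*√q (S(q) = (-3 - 2*(-6))*√q = (-3 + 12)*√q = 9*√q)
-13255/(-39193) - 49721/S(-23) = -13255/(-39193) - 49721*(-I*√23/207) = -13255*(-1/39193) - 49721*(-I*√23/207) = 1205/3563 - 49721*(-I*√23/207) = 1205/3563 - (-49721)*I*√23/207 = 1205/3563 + 49721*I*√23/207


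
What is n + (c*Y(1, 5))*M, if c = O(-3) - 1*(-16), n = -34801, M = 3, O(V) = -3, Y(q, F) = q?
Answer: -34762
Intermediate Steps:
c = 13 (c = -3 - 1*(-16) = -3 + 16 = 13)
n + (c*Y(1, 5))*M = -34801 + (13*1)*3 = -34801 + 13*3 = -34801 + 39 = -34762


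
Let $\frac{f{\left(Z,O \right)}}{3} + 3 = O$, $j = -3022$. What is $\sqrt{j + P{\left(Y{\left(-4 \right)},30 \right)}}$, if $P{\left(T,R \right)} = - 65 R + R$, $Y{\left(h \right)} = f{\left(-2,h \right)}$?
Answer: $i \sqrt{4942} \approx 70.299 i$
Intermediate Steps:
$f{\left(Z,O \right)} = -9 + 3 O$
$Y{\left(h \right)} = -9 + 3 h$
$P{\left(T,R \right)} = - 64 R$
$\sqrt{j + P{\left(Y{\left(-4 \right)},30 \right)}} = \sqrt{-3022 - 1920} = \sqrt{-4942} = i \sqrt{4942}$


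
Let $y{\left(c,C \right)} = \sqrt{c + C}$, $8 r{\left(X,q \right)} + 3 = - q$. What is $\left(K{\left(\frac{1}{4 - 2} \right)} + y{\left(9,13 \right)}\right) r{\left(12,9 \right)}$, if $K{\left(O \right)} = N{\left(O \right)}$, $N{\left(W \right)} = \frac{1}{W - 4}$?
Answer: $\frac{3}{7} - \frac{3 \sqrt{22}}{2} \approx -6.6071$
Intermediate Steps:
$N{\left(W \right)} = \frac{1}{-4 + W}$
$K{\left(O \right)} = \frac{1}{-4 + O}$
$r{\left(X,q \right)} = - \frac{3}{8} - \frac{q}{8}$ ($r{\left(X,q \right)} = - \frac{3}{8} + \frac{\left(-1\right) q}{8} = - \frac{3}{8} - \frac{q}{8}$)
$y{\left(c,C \right)} = \sqrt{C + c}$
$\left(K{\left(\frac{1}{4 - 2} \right)} + y{\left(9,13 \right)}\right) r{\left(12,9 \right)} = \left(\frac{1}{-4 + \frac{1}{4 - 2}} + \sqrt{13 + 9}\right) \left(- \frac{3}{8} - \frac{9}{8}\right) = \left(\frac{1}{-4 + \frac{1}{2}} + \sqrt{22}\right) \left(- \frac{3}{8} - \frac{9}{8}\right) = \left(\frac{1}{-4 + \frac{1}{2}} + \sqrt{22}\right) \left(- \frac{3}{2}\right) = \left(\frac{1}{- \frac{7}{2}} + \sqrt{22}\right) \left(- \frac{3}{2}\right) = \left(- \frac{2}{7} + \sqrt{22}\right) \left(- \frac{3}{2}\right) = \frac{3}{7} - \frac{3 \sqrt{22}}{2}$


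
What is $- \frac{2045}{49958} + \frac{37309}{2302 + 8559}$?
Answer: $\frac{1841672277}{542593838} \approx 3.3942$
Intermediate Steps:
$- \frac{2045}{49958} + \frac{37309}{2302 + 8559} = \left(-2045\right) \frac{1}{49958} + \frac{37309}{10861} = - \frac{2045}{49958} + 37309 \cdot \frac{1}{10861} = - \frac{2045}{49958} + \frac{37309}{10861} = \frac{1841672277}{542593838}$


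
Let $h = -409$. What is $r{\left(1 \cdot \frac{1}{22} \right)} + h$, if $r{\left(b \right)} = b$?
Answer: $- \frac{8997}{22} \approx -408.95$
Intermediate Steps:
$r{\left(1 \cdot \frac{1}{22} \right)} + h = 1 \cdot \frac{1}{22} - 409 = \frac{1}{22} - 409 = - \frac{8997}{22}$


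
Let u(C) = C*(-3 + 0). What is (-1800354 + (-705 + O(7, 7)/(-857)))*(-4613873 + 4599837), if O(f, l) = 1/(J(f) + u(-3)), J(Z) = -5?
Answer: 21664672157777/857 ≈ 2.5280e+10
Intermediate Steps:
u(C) = -3*C (u(C) = C*(-3) = -3*C)
O(f, l) = 1/4 (O(f, l) = 1/(-5 - 3*(-3)) = 1/(-5 + 9) = 1/4)
(-1800354 + (-705 + O(7, 7)/(-857)))*(-4613873 + 4599837) = (-1800354 + (-705 + (1/4)/(-857)))*(-4613873 + 4599837) = (-1800354 + (-705 - 1/857*1/4))*(-14036) = (-1800354 + (-705 - 1/3428))*(-14036) = (-1800354 - 2416741/3428)*(-14036) = -6174030253/3428*(-14036) = 21664672157777/857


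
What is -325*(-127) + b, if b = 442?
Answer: 41717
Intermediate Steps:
-325*(-127) + b = -325*(-127) + 442 = 41275 + 442 = 41717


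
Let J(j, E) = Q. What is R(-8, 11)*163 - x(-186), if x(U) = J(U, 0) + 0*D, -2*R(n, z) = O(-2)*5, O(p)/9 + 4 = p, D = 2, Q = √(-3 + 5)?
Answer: 22005 - √2 ≈ 22004.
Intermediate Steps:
Q = √2 ≈ 1.4142
O(p) = -36 + 9*p
J(j, E) = √2
R(n, z) = 135 (R(n, z) = -(-36 + 9*(-2))*5/2 = -(-36 - 18)*5/2 = -(-27)*5 = -½*(-270) = 135)
x(U) = √2 (x(U) = √2 + 0*2 = √2 + 0 = √2)
R(-8, 11)*163 - x(-186) = 135*163 - √2 = 22005 - √2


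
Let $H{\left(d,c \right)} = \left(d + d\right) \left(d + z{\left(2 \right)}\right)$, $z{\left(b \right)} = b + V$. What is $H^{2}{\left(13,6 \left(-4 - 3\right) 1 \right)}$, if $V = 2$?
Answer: $195364$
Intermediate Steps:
$z{\left(b \right)} = 2 + b$ ($z{\left(b \right)} = b + 2 = 2 + b$)
$H{\left(d,c \right)} = 2 d \left(4 + d\right)$ ($H{\left(d,c \right)} = \left(d + d\right) \left(d + \left(2 + 2\right)\right) = 2 d \left(d + 4\right) = 2 d \left(4 + d\right)$)
$H^{2}{\left(13,6 \left(-4 - 3\right) 1 \right)} = \left(2 \cdot 13 \left(4 + 13\right)\right)^{2} = \left(2 \cdot 13 \cdot 17\right)^{2} = 442^{2} = 195364$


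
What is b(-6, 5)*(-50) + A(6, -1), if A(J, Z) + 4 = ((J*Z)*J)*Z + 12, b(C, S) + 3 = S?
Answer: -56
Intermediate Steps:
b(C, S) = -3 + S
A(J, Z) = 8 + J²*Z² (A(J, Z) = -4 + (((J*Z)*J)*Z + 12) = -4 + ((Z*J²)*Z + 12) = -4 + (J²*Z² + 12) = -4 + (12 + J²*Z²) = 8 + J²*Z²)
b(-6, 5)*(-50) + A(6, -1) = (-3 + 5)*(-50) + (8 + 6²*(-1)²) = 2*(-50) + (8 + 36*1) = -100 + (8 + 36) = -100 + 44 = -56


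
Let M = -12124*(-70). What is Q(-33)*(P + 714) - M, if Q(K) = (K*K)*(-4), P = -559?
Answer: -1523860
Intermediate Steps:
M = 848680
Q(K) = -4*K**2 (Q(K) = K**2*(-4) = -4*K**2)
Q(-33)*(P + 714) - M = (-4*(-33)**2)*(-559 + 714) - 1*848680 = -4*1089*155 - 848680 = -4356*155 - 848680 = -675180 - 848680 = -1523860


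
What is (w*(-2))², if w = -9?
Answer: 324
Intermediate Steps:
(w*(-2))² = (-9*(-2))² = 18² = 324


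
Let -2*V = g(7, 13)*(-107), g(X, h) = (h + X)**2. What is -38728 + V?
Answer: -17328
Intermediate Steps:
g(X, h) = (X + h)**2
V = 21400 (V = -(7 + 13)**2*(-107)/2 = -20**2*(-107)/2 = -200*(-107) = -1/2*(-42800) = 21400)
-38728 + V = -38728 + 21400 = -17328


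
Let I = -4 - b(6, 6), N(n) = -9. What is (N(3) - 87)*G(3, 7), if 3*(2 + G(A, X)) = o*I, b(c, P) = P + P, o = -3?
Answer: -1344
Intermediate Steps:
b(c, P) = 2*P
I = -16 (I = -4 - 2*6 = -4 - 1*12 = -4 - 12 = -16)
G(A, X) = 14 (G(A, X) = -2 + (-3*(-16))/3 = -2 + (1/3)*48 = -2 + 16 = 14)
(N(3) - 87)*G(3, 7) = (-9 - 87)*14 = -96*14 = -1344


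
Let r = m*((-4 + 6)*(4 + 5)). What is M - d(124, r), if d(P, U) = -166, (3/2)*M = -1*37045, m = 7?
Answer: -73592/3 ≈ -24531.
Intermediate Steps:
r = 126 (r = 7*((-4 + 6)*(4 + 5)) = 7*(2*9) = 7*18 = 126)
M = -74090/3 (M = 2*(-1*37045)/3 = (2/3)*(-37045) = -74090/3 ≈ -24697.)
M - d(124, r) = -74090/3 - 1*(-166) = -74090/3 + 166 = -73592/3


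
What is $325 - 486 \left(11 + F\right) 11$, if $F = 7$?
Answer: $-95903$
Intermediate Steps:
$325 - 486 \left(11 + F\right) 11 = 325 - 486 \left(11 + 7\right) 11 = 325 - 486 \cdot 18 \cdot 11 = 325 - 96228 = -95903$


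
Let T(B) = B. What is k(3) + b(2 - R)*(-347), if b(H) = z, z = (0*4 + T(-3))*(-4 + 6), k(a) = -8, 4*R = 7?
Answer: 2074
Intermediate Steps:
R = 7/4 (R = (¼)*7 = 7/4 ≈ 1.7500)
z = -6 (z = (0*4 - 3)*(-4 + 6) = (0 - 3)*2 = -3*2 = -6)
b(H) = -6
k(3) + b(2 - R)*(-347) = -8 - 6*(-347) = -8 + 2082 = 2074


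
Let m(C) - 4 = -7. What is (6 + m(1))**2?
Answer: 9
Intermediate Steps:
m(C) = -3 (m(C) = 4 - 7 = -3)
(6 + m(1))**2 = (6 - 3)**2 = 3**2 = 9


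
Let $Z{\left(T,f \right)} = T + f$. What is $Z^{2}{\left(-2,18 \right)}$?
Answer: $256$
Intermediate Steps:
$Z^{2}{\left(-2,18 \right)} = \left(-2 + 18\right)^{2} = 16^{2} = 256$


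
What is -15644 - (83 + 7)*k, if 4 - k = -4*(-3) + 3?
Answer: -14654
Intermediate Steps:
k = -11 (k = 4 - (-4*(-3) + 3) = 4 - (12 + 3) = 4 - 1*15 = 4 - 15 = -11)
-15644 - (83 + 7)*k = -15644 - (83 + 7)*(-11) = -15644 - 90*(-11) = -15644 - 1*(-990) = -15644 + 990 = -14654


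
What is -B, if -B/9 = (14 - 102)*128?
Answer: -101376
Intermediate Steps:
B = 101376 (B = -9*(14 - 102)*128 = -(-792)*128 = -9*(-11264) = 101376)
-B = -1*101376 = -101376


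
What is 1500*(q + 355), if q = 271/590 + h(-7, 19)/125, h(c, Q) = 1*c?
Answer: 31453194/59 ≈ 5.3311e+5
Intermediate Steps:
h(c, Q) = c
q = 5949/14750 (q = 271/590 - 7/125 = 5949/14750 ≈ 0.40332)
1500*(q + 355) = 1500*(5949/14750 + 355) = 1500*(5242199/14750) = 31453194/59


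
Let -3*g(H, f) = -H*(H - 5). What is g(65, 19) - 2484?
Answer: -1184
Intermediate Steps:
g(H, f) = H*(-5 + H)/3 (g(H, f) = -(-1)*H*(H - 5)/3 = -(-1)*H*(-5 + H)/3 = H*(-5 + H)/3)
g(65, 19) - 2484 = (1/3)*65*(-5 + 65) - 2484 = (1/3)*65*60 - 2484 = 1300 - 2484 = -1184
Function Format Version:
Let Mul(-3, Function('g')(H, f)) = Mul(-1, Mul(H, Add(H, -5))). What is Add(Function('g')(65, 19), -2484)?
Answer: -1184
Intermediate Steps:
Function('g')(H, f) = Mul(Rational(1, 3), H, Add(-5, H)) (Function('g')(H, f) = Mul(Rational(-1, 3), Mul(-1, Mul(H, Add(H, -5)))) = Mul(Rational(-1, 3), Mul(-1, Mul(H, Add(-5, H)))) = Mul(Rational(-1, 3), Mul(-1, H, Add(-5, H))) = Mul(Rational(1, 3), H, Add(-5, H)))
Add(Function('g')(65, 19), -2484) = Add(Mul(Rational(1, 3), 65, Add(-5, 65)), -2484) = Add(Mul(Rational(1, 3), 65, 60), -2484) = Add(1300, -2484) = -1184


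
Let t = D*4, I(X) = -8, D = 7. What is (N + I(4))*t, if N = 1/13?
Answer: -2884/13 ≈ -221.85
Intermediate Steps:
t = 28 (t = 7*4 = 28)
N = 1/13 ≈ 0.076923
(N + I(4))*t = (1/13 - 8)*28 = -103/13*28 = -2884/13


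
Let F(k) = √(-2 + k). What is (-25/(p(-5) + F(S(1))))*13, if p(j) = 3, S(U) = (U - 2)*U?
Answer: -325/4 + 325*I*√3/12 ≈ -81.25 + 46.91*I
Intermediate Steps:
S(U) = U*(-2 + U) (S(U) = (-2 + U)*U = U*(-2 + U))
(-25/(p(-5) + F(S(1))))*13 = (-25/(3 + √(-2 + 1*(-2 + 1))))*13 = (-25/(3 + √(-2 + 1*(-1))))*13 = (-25/(3 + √(-2 - 1)))*13 = (-25/(3 + √(-3)))*13 = (-25/(3 + I*√3))*13 = -25/(3 + I*√3)*13 = -325/(3 + I*√3)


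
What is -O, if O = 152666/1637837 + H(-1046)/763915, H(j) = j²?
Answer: -1908607514482/1251168251855 ≈ -1.5255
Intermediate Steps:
O = 1908607514482/1251168251855 (O = 152666/1637837 + (-1046)²/763915 = 152666*(1/1637837) + 1094116*(1/763915) = 152666/1637837 + 1094116/763915 = 1908607514482/1251168251855 ≈ 1.5255)
-O = -1*1908607514482/1251168251855 = -1908607514482/1251168251855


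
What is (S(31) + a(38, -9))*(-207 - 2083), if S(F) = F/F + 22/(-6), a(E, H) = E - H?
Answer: -304570/3 ≈ -1.0152e+5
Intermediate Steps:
S(F) = -8/3 (S(F) = 1 + 22*(-⅙) = 1 - 11/3 = -8/3)
(S(31) + a(38, -9))*(-207 - 2083) = (-8/3 + (38 - 1*(-9)))*(-207 - 2083) = (-8/3 + (38 + 9))*(-2290) = (-8/3 + 47)*(-2290) = (133/3)*(-2290) = -304570/3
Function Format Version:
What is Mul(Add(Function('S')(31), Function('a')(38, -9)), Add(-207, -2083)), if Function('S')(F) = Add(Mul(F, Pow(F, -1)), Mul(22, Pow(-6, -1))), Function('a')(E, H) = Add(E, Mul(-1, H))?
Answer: Rational(-304570, 3) ≈ -1.0152e+5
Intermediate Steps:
Function('S')(F) = Rational(-8, 3) (Function('S')(F) = Add(1, Mul(22, Rational(-1, 6))) = Add(1, Rational(-11, 3)) = Rational(-8, 3))
Mul(Add(Function('S')(31), Function('a')(38, -9)), Add(-207, -2083)) = Mul(Add(Rational(-8, 3), Add(38, Mul(-1, -9))), Add(-207, -2083)) = Mul(Add(Rational(-8, 3), Add(38, 9)), -2290) = Mul(Add(Rational(-8, 3), 47), -2290) = Mul(Rational(133, 3), -2290) = Rational(-304570, 3)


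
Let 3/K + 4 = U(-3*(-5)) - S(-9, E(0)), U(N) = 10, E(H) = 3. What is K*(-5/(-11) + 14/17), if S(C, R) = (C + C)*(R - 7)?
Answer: -239/4114 ≈ -0.058094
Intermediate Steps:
S(C, R) = 2*C*(-7 + R) (S(C, R) = (2*C)*(-7 + R) = 2*C*(-7 + R))
K = -1/22 (K = 3/(-4 + (10 - 2*(-9)*(-7 + 3))) = 3/(-4 + (10 - 2*(-9)*(-4))) = 3/(-4 + (10 - 1*72)) = 3/(-4 + (10 - 72)) = 3/(-4 - 62) = 3/(-66) = 3*(-1/66) = -1/22 ≈ -0.045455)
K*(-5/(-11) + 14/17) = -(-5/(-11) + 14/17)/22 = -(-5*(-1/11) + 14*(1/17))/22 = -(5/11 + 14/17)/22 = -1/22*239/187 = -239/4114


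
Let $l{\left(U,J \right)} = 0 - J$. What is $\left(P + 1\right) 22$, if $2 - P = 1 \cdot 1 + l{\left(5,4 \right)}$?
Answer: $132$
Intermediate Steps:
$l{\left(U,J \right)} = - J$
$P = 5$ ($P = 2 - \left(1 \cdot 1 - 4\right) = 2 - \left(1 - 4\right) = 2 - -3 = 2 + 3 = 5$)
$\left(P + 1\right) 22 = \left(5 + 1\right) 22 = 6 \cdot 22 = 132$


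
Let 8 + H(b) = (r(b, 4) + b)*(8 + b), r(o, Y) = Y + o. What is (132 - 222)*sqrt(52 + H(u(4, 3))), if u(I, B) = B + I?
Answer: -90*sqrt(314) ≈ -1594.8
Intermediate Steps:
H(b) = -8 + (4 + 2*b)*(8 + b) (H(b) = -8 + ((4 + b) + b)*(8 + b) = -8 + (4 + 2*b)*(8 + b))
(132 - 222)*sqrt(52 + H(u(4, 3))) = (132 - 222)*sqrt(52 + (24 + 2*(3 + 4)**2 + 20*(3 + 4))) = -90*sqrt(52 + (24 + 2*7**2 + 20*7)) = -90*sqrt(52 + (24 + 2*49 + 140)) = -90*sqrt(52 + (24 + 98 + 140)) = -90*sqrt(52 + 262) = -90*sqrt(314)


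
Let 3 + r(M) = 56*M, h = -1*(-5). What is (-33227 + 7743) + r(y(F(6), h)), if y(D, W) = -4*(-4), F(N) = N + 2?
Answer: -24591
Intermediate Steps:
h = 5
F(N) = 2 + N
y(D, W) = 16
r(M) = -3 + 56*M
(-33227 + 7743) + r(y(F(6), h)) = (-33227 + 7743) + (-3 + 56*16) = -25484 + (-3 + 896) = -25484 + 893 = -24591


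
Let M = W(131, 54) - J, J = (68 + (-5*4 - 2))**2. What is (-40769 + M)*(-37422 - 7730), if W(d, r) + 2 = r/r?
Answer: 1936388672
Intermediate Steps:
W(d, r) = -1 (W(d, r) = -2 + r/r = -2 + 1 = -1)
J = 2116 (J = (68 + (-20 - 2))**2 = (68 - 22)**2 = 46**2 = 2116)
M = -2117 (M = -1 - 1*2116 = -1 - 2116 = -2117)
(-40769 + M)*(-37422 - 7730) = (-40769 - 2117)*(-37422 - 7730) = -42886*(-45152) = 1936388672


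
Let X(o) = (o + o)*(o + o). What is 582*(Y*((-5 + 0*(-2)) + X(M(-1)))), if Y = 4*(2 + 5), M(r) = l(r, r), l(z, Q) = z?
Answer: -16296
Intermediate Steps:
M(r) = r
X(o) = 4*o² (X(o) = (2*o)*(2*o) = 4*o²)
Y = 28 (Y = 4*7 = 28)
582*(Y*((-5 + 0*(-2)) + X(M(-1)))) = 582*(28*((-5 + 0*(-2)) + 4*(-1)²)) = 582*(28*((-5 + 0) + 4*1)) = 582*(28*(-5 + 4)) = 582*(28*(-1)) = 582*(-28) = -16296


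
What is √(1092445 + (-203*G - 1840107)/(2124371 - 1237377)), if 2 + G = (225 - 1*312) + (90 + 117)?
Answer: √859488578848825386/886994 ≈ 1045.2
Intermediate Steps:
G = 118 (G = -2 + ((225 - 1*312) + (90 + 117)) = -2 + ((225 - 312) + 207) = -2 + (-87 + 207) = -2 + 120 = 118)
√(1092445 + (-203*G - 1840107)/(2124371 - 1237377)) = √(1092445 + (-203*118 - 1840107)/(2124371 - 1237377)) = √(1092445 + (-23954 - 1840107)/886994) = √(1092445 - 1864061*1/886994) = √(1092445 - 1864061/886994) = √(968990296269/886994) = √859488578848825386/886994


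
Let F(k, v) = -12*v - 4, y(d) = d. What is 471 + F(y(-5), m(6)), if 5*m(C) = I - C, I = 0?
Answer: 2407/5 ≈ 481.40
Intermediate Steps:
m(C) = -C/5 (m(C) = (0 - C)/5 = (-C)/5 = -C/5)
F(k, v) = -4 - 12*v
471 + F(y(-5), m(6)) = 471 + (-4 - (-12)*6/5) = 471 + (-4 - 12*(-6/5)) = 471 + (-4 + 72/5) = 471 + 52/5 = 2407/5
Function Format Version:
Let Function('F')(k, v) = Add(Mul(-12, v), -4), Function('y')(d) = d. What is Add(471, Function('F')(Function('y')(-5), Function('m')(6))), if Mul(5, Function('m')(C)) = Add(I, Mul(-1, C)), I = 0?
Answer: Rational(2407, 5) ≈ 481.40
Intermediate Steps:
Function('m')(C) = Mul(Rational(-1, 5), C) (Function('m')(C) = Mul(Rational(1, 5), Add(0, Mul(-1, C))) = Mul(Rational(1, 5), Mul(-1, C)) = Mul(Rational(-1, 5), C))
Function('F')(k, v) = Add(-4, Mul(-12, v))
Add(471, Function('F')(Function('y')(-5), Function('m')(6))) = Add(471, Add(-4, Mul(-12, Mul(Rational(-1, 5), 6)))) = Add(471, Add(-4, Mul(-12, Rational(-6, 5)))) = Add(471, Add(-4, Rational(72, 5))) = Add(471, Rational(52, 5)) = Rational(2407, 5)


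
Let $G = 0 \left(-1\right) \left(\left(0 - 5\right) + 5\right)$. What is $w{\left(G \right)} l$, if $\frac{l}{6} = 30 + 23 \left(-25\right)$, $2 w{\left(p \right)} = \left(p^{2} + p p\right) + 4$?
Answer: $-6540$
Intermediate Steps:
$G = 0$ ($G = 0 \left(-5 + 5\right) = 0 \cdot 0 = 0$)
$w{\left(p \right)} = 2 + p^{2}$ ($w{\left(p \right)} = \frac{\left(p^{2} + p p\right) + 4}{2} = \frac{\left(p^{2} + p^{2}\right) + 4}{2} = \frac{2 p^{2} + 4}{2} = \frac{4 + 2 p^{2}}{2} = 2 + p^{2}$)
$l = -3270$ ($l = 6 \left(30 + 23 \left(-25\right)\right) = 6 \left(30 - 575\right) = 6 \left(-545\right) = -3270$)
$w{\left(G \right)} l = \left(2 + 0^{2}\right) \left(-3270\right) = \left(2 + 0\right) \left(-3270\right) = 2 \left(-3270\right) = -6540$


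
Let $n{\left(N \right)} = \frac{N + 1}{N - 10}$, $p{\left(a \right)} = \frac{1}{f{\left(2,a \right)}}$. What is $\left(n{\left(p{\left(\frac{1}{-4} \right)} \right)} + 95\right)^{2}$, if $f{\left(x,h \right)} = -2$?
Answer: $\frac{3976036}{441} \approx 9016.0$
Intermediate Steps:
$p{\left(a \right)} = - \frac{1}{2}$ ($p{\left(a \right)} = \frac{1}{-2} = - \frac{1}{2}$)
$n{\left(N \right)} = \frac{1 + N}{-10 + N}$
$\left(n{\left(p{\left(\frac{1}{-4} \right)} \right)} + 95\right)^{2} = \left(\frac{1 - \frac{1}{2}}{-10 - \frac{1}{2}} + 95\right)^{2} = \left(\frac{1}{- \frac{21}{2}} \cdot \frac{1}{2} + 95\right)^{2} = \left(\left(- \frac{2}{21}\right) \frac{1}{2} + 95\right)^{2} = \left(- \frac{1}{21} + 95\right)^{2} = \left(\frac{1994}{21}\right)^{2} = \frac{3976036}{441}$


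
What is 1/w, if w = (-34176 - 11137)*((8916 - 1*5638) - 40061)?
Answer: 1/1666748079 ≈ 5.9997e-10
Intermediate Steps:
w = 1666748079 (w = -45313*((8916 - 5638) - 40061) = -45313*(3278 - 40061) = -45313*(-36783) = 1666748079)
1/w = 1/1666748079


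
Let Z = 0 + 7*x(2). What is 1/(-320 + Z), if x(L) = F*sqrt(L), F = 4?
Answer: -10/3151 - 7*sqrt(2)/25208 ≈ -0.0035663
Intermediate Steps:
x(L) = 4*sqrt(L)
Z = 28*sqrt(2) (Z = 0 + 7*(4*sqrt(2)) = 0 + 28*sqrt(2) = 28*sqrt(2) ≈ 39.598)
1/(-320 + Z) = 1/(-320 + 28*sqrt(2))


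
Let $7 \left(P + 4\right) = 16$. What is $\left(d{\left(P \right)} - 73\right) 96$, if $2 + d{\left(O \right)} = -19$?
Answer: $-9024$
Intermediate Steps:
$P = - \frac{12}{7}$ ($P = -4 + \frac{1}{7} \cdot 16 = -4 + \frac{16}{7} = - \frac{12}{7} \approx -1.7143$)
$d{\left(O \right)} = -21$ ($d{\left(O \right)} = -2 - 19 = -21$)
$\left(d{\left(P \right)} - 73\right) 96 = \left(-21 - 73\right) 96 = \left(-94\right) 96 = -9024$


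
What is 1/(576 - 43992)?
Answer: -1/43416 ≈ -2.3033e-5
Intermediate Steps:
1/(576 - 43992) = 1/(-43416) = -1/43416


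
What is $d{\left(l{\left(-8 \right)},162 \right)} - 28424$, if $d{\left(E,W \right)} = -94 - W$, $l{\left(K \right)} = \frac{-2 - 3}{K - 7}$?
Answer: $-28680$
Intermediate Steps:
$l{\left(K \right)} = - \frac{5}{-7 + K}$
$d{\left(l{\left(-8 \right)},162 \right)} - 28424 = \left(-94 - 162\right) - 28424 = -256 - 28424 = -28680$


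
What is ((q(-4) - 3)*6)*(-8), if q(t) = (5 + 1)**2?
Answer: -1584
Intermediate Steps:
q(t) = 36 (q(t) = 6**2 = 36)
((q(-4) - 3)*6)*(-8) = ((36 - 3)*6)*(-8) = (33*6)*(-8) = 198*(-8) = -1584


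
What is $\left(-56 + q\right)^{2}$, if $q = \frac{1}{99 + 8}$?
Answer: $\frac{35892081}{11449} \approx 3135.0$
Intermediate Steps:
$q = \frac{1}{107} \approx 0.0093458$
$\left(-56 + q\right)^{2} = \left(-56 + \frac{1}{107}\right)^{2} = \left(- \frac{5991}{107}\right)^{2} = \frac{35892081}{11449}$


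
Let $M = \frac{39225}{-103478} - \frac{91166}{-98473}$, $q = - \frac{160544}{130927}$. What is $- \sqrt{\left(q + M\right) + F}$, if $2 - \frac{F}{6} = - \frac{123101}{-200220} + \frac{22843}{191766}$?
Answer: $- \frac{\sqrt{910764155750866205539811911063964457190060145}}{11474910121149610379215} \approx -2.63$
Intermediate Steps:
$q = - \frac{160544}{130927}$ ($q = \left(-160544\right) \frac{1}{130927} = - \frac{160544}{130927} \approx -1.2262$)
$M = \frac{5571071923}{10189789094}$ ($M = 39225 \left(- \frac{1}{103478}\right) - - \frac{91166}{98473} = - \frac{39225}{103478} + \frac{91166}{98473} = \frac{5571071923}{10189789094} \approx 0.54673$)
$F = \frac{8101760869}{1066538570}$ ($F = 12 - 6 \left(- \frac{123101}{-200220} + \frac{22843}{191766}\right) = 12 - 6 \left(\left(-123101\right) \left(- \frac{1}{200220}\right) + 22843 \cdot \frac{1}{191766}\right) = 12 - 6 \left(\frac{123101}{200220} + \frac{22843}{191766}\right) = 12 - \frac{4696701971}{1066538570} = \frac{8101760869}{1066538570} \approx 7.5963$)
$- \sqrt{\left(q + M\right) + F} = - \sqrt{\left(- \frac{160544}{130927} + \frac{5571071923}{10189789094}\right) + \frac{8101760869}{1066538570}} = - \sqrt{- \frac{906505766644515}{1334118516710138} + \frac{8101760869}{1066538570}} = - \sqrt{\frac{79370047009973580141503}{11474910121149610379215}} = - \frac{\sqrt{910764155750866205539811911063964457190060145}}{11474910121149610379215}$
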